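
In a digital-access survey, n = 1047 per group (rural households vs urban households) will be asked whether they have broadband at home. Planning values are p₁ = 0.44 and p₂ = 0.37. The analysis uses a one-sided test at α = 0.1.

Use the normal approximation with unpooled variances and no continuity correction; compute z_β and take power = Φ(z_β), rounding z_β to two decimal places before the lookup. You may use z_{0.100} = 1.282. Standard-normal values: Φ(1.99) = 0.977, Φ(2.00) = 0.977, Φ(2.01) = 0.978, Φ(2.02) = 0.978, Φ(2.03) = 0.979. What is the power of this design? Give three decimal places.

Power ≈ 0.977

z_β = |p₁−p₂|·√(n/[p₁q₁+p₂q₂]) − z_α
    = 0.07 · √(1047/0.4795) − 1.282
    = 0.07 · 46.7282 − 1.282
    = 3.2710 − 1.282 = 1.9890 → 1.99
Power = Φ(1.99) = 0.977.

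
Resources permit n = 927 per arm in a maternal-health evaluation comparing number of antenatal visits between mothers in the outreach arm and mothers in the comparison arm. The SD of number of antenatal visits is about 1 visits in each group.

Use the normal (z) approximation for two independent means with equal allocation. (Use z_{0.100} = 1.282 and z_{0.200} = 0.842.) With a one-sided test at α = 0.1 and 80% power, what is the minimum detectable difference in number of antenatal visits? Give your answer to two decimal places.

δ = (z_α + z_β) · √((σ₁²+σ₂²)/n)
  = (1.282 + 0.842) · √(2/927)
  = 2.124 · √0.00216
  = 2.124 · 0.0464
  = 0.0987

Minimum detectable difference ≈ 0.10 visits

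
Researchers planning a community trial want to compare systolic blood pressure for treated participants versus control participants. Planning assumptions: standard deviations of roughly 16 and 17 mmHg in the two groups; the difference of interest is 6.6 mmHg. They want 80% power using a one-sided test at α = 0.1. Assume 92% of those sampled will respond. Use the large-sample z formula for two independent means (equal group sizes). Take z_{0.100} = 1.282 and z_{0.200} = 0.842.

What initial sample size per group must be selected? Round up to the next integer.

n = (z_α + z_β)² · (σ₁² + σ₂²) / δ²
  = (1.282 + 0.842)² · (16² + 17² = 545) / 6.6²
  = 4.5114 · 545 / 43.56
  = 56.44
Adjust for 92% response: 56.44 / 0.92 = 61.35.
Round up → n = 62 per group.

n = 62 per group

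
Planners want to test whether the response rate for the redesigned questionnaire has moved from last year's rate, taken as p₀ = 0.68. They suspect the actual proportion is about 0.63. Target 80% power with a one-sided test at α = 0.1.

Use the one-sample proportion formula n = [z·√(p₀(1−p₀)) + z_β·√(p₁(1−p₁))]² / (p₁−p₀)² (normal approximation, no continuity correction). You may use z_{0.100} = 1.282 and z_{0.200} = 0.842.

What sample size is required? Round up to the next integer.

n = [z_α·√(p₀q₀) + z_β·√(p₁q₁)]² / (p₁ − p₀)²
  = [1.282·√(0.68·0.32) + 0.842·√(0.63·0.37)]² / (-0.05)²
  = [1.282·0.4665 + 0.842·0.4828]² / 0.0025
  = [1.0045]² / 0.0025
  = 403.64
Round up → n = 404.

n = 404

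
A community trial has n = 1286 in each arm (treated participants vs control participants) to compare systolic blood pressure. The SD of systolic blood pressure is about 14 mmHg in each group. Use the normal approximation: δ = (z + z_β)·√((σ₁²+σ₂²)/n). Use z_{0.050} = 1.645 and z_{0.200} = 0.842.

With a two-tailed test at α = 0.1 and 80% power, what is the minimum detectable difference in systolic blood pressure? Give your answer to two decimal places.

δ = (z_{α/2} + z_β) · √((σ₁²+σ₂²)/n)
  = (1.645 + 0.842) · √(392/1286)
  = 2.487 · √0.30482
  = 2.487 · 0.5521
  = 1.3731

Minimum detectable difference ≈ 1.37 mmHg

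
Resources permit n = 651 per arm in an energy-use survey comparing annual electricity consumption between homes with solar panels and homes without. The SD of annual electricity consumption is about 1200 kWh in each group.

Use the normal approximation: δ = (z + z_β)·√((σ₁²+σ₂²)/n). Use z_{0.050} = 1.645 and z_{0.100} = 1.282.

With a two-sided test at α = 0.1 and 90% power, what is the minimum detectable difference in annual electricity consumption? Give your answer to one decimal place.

δ = (z_{α/2} + z_β) · √((σ₁²+σ₂²)/n)
  = (1.645 + 1.282) · √(2880000/651)
  = 2.927 · √4424.0
  = 2.927 · 66.5129
  = 194.6832

Minimum detectable difference ≈ 194.7 kWh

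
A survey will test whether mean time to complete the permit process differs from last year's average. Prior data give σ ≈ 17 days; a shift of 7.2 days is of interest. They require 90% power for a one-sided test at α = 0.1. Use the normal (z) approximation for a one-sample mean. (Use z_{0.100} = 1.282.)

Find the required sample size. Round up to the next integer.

n = (z_α + z_β)² · σ² / δ²
  = (1.282 + 1.282)² · 17² / 7.2²
  = 6.5741 · 289 / 51.84
  = 36.65
Round up → n = 37.

n = 37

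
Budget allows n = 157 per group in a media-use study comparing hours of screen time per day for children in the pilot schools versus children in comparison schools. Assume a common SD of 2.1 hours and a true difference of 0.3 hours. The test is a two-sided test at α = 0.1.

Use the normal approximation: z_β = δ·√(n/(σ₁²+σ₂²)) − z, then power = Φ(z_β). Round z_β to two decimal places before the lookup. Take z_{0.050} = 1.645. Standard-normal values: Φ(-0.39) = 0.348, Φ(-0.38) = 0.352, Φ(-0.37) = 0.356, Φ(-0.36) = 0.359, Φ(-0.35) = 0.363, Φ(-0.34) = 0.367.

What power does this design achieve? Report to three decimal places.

z_β = δ·√(n/(σ₁²+σ₂²)) − z_{α/2}
    = 0.3 · √(157/8.82) − 1.645
    = 0.3 · 4.21906 − 1.645
    = 1.2657 − 1.645 = -0.3793 → -0.38
Power = Φ(-0.38) = 0.352.

Power ≈ 0.352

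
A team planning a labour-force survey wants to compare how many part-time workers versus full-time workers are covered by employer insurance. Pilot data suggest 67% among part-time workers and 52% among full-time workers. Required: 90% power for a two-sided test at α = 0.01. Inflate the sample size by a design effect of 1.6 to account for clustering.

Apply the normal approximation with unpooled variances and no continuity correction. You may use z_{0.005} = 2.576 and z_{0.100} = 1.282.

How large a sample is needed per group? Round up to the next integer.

n = (z_{α/2} + z_β)² · [p₁(1−p₁) + p₂(1−p₂)] / (p₁ − p₂)²
  = (2.576 + 1.282)² · (0.67·0.33 + 0.52·0.48) / (0.15)²
  = (3.858)² · (0.2211 + 0.2496) / 0.0225
  = 14.8842 · 0.4707 / 0.0225
  = 311.38
Design effect: 1.6 × 311.38 = 498.20.
Round up → n = 499 per group.

n = 499 per group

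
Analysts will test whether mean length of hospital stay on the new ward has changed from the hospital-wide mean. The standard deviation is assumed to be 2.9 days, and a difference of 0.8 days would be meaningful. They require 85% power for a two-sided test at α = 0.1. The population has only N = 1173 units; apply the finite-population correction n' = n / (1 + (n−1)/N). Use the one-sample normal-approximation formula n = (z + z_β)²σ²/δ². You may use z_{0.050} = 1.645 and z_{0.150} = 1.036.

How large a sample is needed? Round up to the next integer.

n = (z_{α/2} + z_β)² · σ² / δ²
  = (1.645 + 1.036)² · 2.9² / 0.8²
  = 7.1878 · 8.41 / 0.64
  = 94.45
Finite-population correction (N = 1173): 94.45 / (1 + (94.45 − 1)/1173) = 87.48.
Round up → n = 88.

n = 88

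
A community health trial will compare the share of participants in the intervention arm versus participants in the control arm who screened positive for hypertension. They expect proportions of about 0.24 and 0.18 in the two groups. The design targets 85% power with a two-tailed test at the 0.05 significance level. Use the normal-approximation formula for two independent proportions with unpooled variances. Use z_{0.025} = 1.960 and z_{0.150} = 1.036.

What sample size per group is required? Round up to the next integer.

n = (z_{α/2} + z_β)² · [p₁(1−p₁) + p₂(1−p₂)] / (p₁ − p₂)²
  = (1.960 + 1.036)² · (0.24·0.76 + 0.18·0.82) / (0.06)²
  = (2.996)² · (0.1824 + 0.1476) / 0.0036
  = 8.9760 · 0.3300 / 0.0036
  = 822.80
Round up → n = 823 per group.

n = 823 per group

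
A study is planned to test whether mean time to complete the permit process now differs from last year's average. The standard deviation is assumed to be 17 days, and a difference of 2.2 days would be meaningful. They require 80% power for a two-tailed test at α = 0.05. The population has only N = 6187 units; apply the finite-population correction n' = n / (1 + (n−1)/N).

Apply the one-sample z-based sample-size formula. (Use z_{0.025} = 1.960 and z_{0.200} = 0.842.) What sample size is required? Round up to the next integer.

n = 436

n = (z_{α/2} + z_β)² · σ² / δ²
  = (1.960 + 0.842)² · 17² / 2.2²
  = 7.8512 · 289 / 4.84
  = 468.80
Finite-population correction (N = 6187): 468.80 / (1 + (468.80 − 1)/6187) = 435.85.
Round up → n = 436.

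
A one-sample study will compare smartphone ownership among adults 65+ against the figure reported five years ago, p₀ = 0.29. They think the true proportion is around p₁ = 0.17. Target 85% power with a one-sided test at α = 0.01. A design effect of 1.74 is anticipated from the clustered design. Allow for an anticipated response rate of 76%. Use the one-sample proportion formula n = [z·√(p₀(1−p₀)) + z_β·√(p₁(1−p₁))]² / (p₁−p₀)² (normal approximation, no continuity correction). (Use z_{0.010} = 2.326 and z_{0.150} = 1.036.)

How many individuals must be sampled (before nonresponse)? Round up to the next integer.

n = [z_α·√(p₀q₀) + z_β·√(p₁q₁)]² / (p₁ − p₀)²
  = [2.326·√(0.29·0.71) + 1.036·√(0.17·0.83)]² / (-0.12)²
  = [2.326·0.4538 + 1.036·0.3756]² / 0.0144
  = [1.4446]² / 0.0144
  = 144.92
Design effect: 1.74 × 144.92 = 252.17.
Adjust for 76% response: 252.17 / 0.76 = 331.80.
Round up → n = 332.

n = 332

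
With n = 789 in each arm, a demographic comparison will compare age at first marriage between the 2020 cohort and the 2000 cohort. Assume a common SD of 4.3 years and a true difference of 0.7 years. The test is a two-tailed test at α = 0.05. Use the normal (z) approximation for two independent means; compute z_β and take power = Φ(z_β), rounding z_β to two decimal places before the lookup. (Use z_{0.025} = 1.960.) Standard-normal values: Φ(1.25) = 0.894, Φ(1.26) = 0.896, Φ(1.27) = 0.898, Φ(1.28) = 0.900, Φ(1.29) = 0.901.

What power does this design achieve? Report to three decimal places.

Power ≈ 0.898

z_β = δ·√(n/(σ₁²+σ₂²)) − z_{α/2}
    = 0.7 · √(789/36.98) − 1.960
    = 0.7 · 4.61908 − 1.960
    = 3.2334 − 1.960 = 1.2734 → 1.27
Power = Φ(1.27) = 0.898.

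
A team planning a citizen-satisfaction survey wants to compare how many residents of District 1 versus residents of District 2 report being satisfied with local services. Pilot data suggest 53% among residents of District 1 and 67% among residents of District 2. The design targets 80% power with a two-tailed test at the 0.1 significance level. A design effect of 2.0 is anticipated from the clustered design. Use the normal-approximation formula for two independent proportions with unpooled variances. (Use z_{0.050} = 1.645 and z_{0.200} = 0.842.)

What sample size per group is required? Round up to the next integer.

n = 297 per group

n = (z_{α/2} + z_β)² · [p₁(1−p₁) + p₂(1−p₂)] / (p₁ − p₂)²
  = (1.645 + 0.842)² · (0.53·0.47 + 0.67·0.33) / (-0.14)²
  = (2.487)² · (0.2491 + 0.2211) / 0.0196
  = 6.1852 · 0.4702 / 0.0196
  = 148.38
Design effect: 2.0 × 148.38 = 296.76.
Round up → n = 297 per group.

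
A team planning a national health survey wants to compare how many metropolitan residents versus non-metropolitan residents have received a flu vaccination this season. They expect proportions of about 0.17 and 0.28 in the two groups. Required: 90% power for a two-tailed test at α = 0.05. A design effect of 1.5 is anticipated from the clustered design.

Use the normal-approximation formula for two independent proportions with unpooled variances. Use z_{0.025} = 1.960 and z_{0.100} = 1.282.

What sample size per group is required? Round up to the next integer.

n = 447 per group

n = (z_{α/2} + z_β)² · [p₁(1−p₁) + p₂(1−p₂)] / (p₁ − p₂)²
  = (1.960 + 1.282)² · (0.17·0.83 + 0.28·0.72) / (-0.11)²
  = (3.242)² · (0.1411 + 0.2016) / 0.0121
  = 10.5106 · 0.3427 / 0.0121
  = 297.68
Design effect: 1.5 × 297.68 = 446.53.
Round up → n = 447 per group.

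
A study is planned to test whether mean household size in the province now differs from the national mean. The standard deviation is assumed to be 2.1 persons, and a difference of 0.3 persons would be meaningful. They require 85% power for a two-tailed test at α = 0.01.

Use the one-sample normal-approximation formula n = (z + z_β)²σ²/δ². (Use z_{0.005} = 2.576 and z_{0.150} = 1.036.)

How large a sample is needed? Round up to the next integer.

n = (z_{α/2} + z_β)² · σ² / δ²
  = (2.576 + 1.036)² · 2.1² / 0.3²
  = 13.0465 · 4.41 / 0.09
  = 639.28
Round up → n = 640.

n = 640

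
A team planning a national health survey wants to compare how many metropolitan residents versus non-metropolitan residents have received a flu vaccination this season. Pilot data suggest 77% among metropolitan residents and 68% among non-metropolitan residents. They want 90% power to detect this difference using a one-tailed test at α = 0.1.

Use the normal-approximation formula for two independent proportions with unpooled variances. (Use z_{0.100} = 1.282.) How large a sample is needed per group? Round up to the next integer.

n = 321 per group

n = (z_α + z_β)² · [p₁(1−p₁) + p₂(1−p₂)] / (p₁ − p₂)²
  = (1.282 + 1.282)² · (0.77·0.23 + 0.68·0.32) / (0.09)²
  = (2.564)² · (0.1771 + 0.2176) / 0.0081
  = 6.5741 · 0.3947 / 0.0081
  = 320.35
Round up → n = 321 per group.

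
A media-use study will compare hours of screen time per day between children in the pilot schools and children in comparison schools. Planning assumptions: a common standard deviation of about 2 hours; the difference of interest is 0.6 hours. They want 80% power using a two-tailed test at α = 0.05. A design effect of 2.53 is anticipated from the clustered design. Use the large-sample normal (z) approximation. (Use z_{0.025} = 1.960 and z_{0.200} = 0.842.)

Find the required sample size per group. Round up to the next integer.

n = (z_{α/2} + z_β)² · (σ₁² + σ₂²) / δ²
  = (1.960 + 0.842)² · (2·2² = 8) / 0.6²
  = 7.8512 · 8 / 0.36
  = 174.47
Design effect: 2.53 × 174.47 = 441.41.
Round up → n = 442 per group.

n = 442 per group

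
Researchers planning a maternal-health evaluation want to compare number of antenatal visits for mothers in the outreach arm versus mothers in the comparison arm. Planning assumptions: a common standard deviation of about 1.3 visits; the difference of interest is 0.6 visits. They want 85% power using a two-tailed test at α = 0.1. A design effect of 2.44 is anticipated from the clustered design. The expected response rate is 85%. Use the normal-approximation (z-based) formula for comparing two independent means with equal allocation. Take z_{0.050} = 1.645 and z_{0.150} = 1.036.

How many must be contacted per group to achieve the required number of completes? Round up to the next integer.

n = (z_{α/2} + z_β)² · (σ₁² + σ₂²) / δ²
  = (1.645 + 1.036)² · (2·1.3² = 3.38) / 0.6²
  = 7.1878 · 3.38 / 0.36
  = 67.49
Design effect: 2.44 × 67.49 = 164.66.
Adjust for 85% response: 164.66 / 0.85 = 193.72.
Round up → n = 194 per group.

n = 194 per group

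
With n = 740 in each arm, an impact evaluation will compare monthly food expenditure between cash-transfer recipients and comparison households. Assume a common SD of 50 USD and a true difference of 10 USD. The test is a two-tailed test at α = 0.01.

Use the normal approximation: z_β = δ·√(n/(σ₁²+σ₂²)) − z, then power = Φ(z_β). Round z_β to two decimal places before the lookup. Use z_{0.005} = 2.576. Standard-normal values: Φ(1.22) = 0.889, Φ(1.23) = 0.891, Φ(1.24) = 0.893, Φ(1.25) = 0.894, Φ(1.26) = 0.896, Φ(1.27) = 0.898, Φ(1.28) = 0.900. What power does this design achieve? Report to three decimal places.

z_β = δ·√(n/(σ₁²+σ₂²)) − z_{α/2}
    = 10 · √(740/5000) − 2.576
    = 10 · 0.38471 − 2.576
    = 3.8471 − 2.576 = 1.2711 → 1.27
Power = Φ(1.27) = 0.898.

Power ≈ 0.898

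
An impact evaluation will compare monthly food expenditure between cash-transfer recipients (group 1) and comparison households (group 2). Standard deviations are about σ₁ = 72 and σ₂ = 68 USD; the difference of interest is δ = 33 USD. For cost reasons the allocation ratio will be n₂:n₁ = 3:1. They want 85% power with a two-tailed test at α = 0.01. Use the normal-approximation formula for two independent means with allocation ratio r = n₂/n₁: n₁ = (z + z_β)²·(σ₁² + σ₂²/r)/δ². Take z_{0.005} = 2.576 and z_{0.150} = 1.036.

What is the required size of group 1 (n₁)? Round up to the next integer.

n₁ = 81

n₁ = (z_{α/2} + z_β)² · (σ₁² + σ₂²/r) / δ²
   = (2.576 + 1.036)² · (72² + 68²/3) / 33²
   = 13.0465 · (5184 + 1541.3) / 1089
   = 13.0465 · 6725.3 / 1089
   = 80.57
Round up → n₁ = 81; n₂ = r·n₁ = 3 × 81 = 243.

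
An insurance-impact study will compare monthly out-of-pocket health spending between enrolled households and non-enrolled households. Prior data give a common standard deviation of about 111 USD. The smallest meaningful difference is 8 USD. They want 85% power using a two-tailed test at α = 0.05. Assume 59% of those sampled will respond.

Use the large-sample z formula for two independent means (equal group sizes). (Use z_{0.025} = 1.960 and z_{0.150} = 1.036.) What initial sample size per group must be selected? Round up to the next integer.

n = (z_{α/2} + z_β)² · (σ₁² + σ₂²) / δ²
  = (1.960 + 1.036)² · (2·111² = 24642) / 8²
  = 8.9760 · 24642 / 64
  = 3456.05
Adjust for 59% response: 3456.05 / 0.59 = 5857.71.
Round up → n = 5858 per group.

n = 5858 per group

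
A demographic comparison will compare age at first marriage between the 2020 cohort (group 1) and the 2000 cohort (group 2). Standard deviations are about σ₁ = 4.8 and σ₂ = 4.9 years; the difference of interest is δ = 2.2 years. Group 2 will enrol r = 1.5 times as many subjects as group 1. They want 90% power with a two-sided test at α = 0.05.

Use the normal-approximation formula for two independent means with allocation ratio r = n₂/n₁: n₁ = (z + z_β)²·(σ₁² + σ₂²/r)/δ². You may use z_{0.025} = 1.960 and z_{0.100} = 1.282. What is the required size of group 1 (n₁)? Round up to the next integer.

n₁ = (z_{α/2} + z_β)² · (σ₁² + σ₂²/r) / δ²
   = (1.960 + 1.282)² · (4.8² + 4.9²/1.5) / 2.2²
   = 10.5106 · (23.04 + 16.0067) / 4.84
   = 10.5106 · 39.0467 / 4.84
   = 84.79
Round up → n₁ = 85; n₂ = r·n₁ = 1.5 × 85 = 128.

n₁ = 85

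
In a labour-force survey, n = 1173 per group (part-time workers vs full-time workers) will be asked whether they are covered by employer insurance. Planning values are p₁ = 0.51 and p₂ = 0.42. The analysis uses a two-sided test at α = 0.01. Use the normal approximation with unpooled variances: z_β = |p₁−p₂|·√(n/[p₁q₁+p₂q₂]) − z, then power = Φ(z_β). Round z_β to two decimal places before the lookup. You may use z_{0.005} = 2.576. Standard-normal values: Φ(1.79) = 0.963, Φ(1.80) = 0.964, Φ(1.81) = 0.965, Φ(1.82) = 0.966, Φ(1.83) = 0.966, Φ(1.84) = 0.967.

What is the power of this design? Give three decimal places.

z_β = |p₁−p₂|·√(n/[p₁q₁+p₂q₂]) − z_{α/2}
    = 0.09 · √(1173/0.4935) − 2.576
    = 0.09 · 48.7535 − 2.576
    = 4.3878 − 2.576 = 1.8118 → 1.81
Power = Φ(1.81) = 0.965.

Power ≈ 0.965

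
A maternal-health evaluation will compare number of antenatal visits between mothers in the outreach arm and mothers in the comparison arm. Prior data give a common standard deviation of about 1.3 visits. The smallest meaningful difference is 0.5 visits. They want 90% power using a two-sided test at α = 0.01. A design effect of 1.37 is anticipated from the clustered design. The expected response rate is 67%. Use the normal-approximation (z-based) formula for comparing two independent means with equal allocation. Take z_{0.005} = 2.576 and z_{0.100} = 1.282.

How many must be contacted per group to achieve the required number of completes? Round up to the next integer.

n = 412 per group

n = (z_{α/2} + z_β)² · (σ₁² + σ₂²) / δ²
  = (2.576 + 1.282)² · (2·1.3² = 3.38) / 0.5²
  = 14.8842 · 3.38 / 0.25
  = 201.23
Design effect: 1.37 × 201.23 = 275.69.
Adjust for 67% response: 275.69 / 0.67 = 411.48.
Round up → n = 412 per group.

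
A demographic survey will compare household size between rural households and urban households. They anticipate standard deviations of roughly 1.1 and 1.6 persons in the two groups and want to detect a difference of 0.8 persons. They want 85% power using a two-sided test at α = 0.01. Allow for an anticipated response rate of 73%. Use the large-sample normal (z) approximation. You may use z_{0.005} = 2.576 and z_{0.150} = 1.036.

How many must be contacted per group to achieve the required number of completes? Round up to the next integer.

n = 106 per group

n = (z_{α/2} + z_β)² · (σ₁² + σ₂²) / δ²
  = (2.576 + 1.036)² · (1.1² + 1.6² = 3.77) / 0.8²
  = 13.0465 · 3.77 / 0.64
  = 76.85
Adjust for 73% response: 76.85 / 0.73 = 105.28.
Round up → n = 106 per group.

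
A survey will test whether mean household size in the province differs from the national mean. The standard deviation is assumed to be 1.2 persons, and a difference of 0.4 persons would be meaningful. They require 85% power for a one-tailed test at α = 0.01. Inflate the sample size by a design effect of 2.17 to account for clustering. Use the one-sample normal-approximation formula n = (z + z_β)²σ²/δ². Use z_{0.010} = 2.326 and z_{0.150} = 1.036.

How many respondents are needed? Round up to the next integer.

n = 221

n = (z_α + z_β)² · σ² / δ²
  = (2.326 + 1.036)² · 1.2² / 0.4²
  = 11.3030 · 1.44 / 0.16
  = 101.73
Design effect: 2.17 × 101.73 = 220.75.
Round up → n = 221.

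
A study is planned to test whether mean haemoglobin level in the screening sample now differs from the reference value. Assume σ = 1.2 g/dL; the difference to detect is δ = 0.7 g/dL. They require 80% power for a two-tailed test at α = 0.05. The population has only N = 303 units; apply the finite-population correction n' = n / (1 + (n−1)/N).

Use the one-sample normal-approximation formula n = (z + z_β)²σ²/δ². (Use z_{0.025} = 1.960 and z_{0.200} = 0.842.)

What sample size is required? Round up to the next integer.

n = 22

n = (z_{α/2} + z_β)² · σ² / δ²
  = (1.960 + 0.842)² · 1.2² / 0.7²
  = 7.8512 · 1.44 / 0.49
  = 23.07
Finite-population correction (N = 303): 23.07 / (1 + (23.07 − 1)/303) = 21.51.
Round up → n = 22.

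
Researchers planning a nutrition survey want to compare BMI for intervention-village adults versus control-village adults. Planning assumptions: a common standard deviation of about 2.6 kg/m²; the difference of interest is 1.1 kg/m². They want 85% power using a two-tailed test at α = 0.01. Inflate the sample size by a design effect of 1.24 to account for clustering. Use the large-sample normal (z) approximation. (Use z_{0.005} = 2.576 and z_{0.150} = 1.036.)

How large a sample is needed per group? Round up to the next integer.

n = 181 per group

n = (z_{α/2} + z_β)² · (σ₁² + σ₂²) / δ²
  = (2.576 + 1.036)² · (2·2.6² = 13.52) / 1.1²
  = 13.0465 · 13.52 / 1.21
  = 145.78
Design effect: 1.24 × 145.78 = 180.76.
Round up → n = 181 per group.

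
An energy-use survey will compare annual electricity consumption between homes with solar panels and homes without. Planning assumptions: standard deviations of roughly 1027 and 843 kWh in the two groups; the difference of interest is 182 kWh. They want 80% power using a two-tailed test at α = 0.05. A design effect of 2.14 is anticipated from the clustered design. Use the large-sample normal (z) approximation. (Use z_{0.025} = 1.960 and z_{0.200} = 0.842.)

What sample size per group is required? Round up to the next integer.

n = 896 per group

n = (z_{α/2} + z_β)² · (σ₁² + σ₂²) / δ²
  = (1.960 + 0.842)² · (1027² + 843² = 1765378) / 182²
  = 7.8512 · 1765378 / 33124
  = 418.44
Design effect: 2.14 × 418.44 = 895.46.
Round up → n = 896 per group.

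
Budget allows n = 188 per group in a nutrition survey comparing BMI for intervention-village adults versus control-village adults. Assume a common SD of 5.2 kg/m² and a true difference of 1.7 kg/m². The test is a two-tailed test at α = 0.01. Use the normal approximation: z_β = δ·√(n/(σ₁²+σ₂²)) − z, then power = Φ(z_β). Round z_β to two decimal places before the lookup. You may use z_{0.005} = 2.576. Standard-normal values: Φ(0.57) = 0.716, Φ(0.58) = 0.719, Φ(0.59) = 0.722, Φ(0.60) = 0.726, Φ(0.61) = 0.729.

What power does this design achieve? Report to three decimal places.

Power ≈ 0.722

z_β = δ·√(n/(σ₁²+σ₂²)) − z_{α/2}
    = 1.7 · √(188/54.08) − 2.576
    = 1.7 · 1.86449 − 2.576
    = 3.1696 − 2.576 = 0.5936 → 0.59
Power = Φ(0.59) = 0.722.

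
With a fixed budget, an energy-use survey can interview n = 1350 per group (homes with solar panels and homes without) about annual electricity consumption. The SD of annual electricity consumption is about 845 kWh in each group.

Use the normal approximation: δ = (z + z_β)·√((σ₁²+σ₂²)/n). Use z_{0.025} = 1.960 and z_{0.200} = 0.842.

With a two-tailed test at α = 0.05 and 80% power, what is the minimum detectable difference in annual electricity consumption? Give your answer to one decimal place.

Minimum detectable difference ≈ 91.1 kWh

δ = (z_{α/2} + z_β) · √((σ₁²+σ₂²)/n)
  = (1.960 + 0.842) · √(1428050/1350)
  = 2.802 · √1057.8
  = 2.802 · 32.5241
  = 91.1324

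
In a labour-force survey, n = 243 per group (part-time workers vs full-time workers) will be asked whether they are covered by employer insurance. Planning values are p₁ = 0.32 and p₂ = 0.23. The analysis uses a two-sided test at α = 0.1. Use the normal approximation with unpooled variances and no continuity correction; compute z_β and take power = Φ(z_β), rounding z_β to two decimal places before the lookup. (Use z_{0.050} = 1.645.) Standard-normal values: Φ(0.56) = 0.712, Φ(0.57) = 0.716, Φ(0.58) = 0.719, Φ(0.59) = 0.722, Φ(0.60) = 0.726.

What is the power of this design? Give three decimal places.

Power ≈ 0.722

z_β = |p₁−p₂|·√(n/[p₁q₁+p₂q₂]) − z_{α/2}
    = 0.09 · √(243/0.3947) − 1.645
    = 0.09 · 24.8124 − 1.645
    = 2.2331 − 1.645 = 0.5881 → 0.59
Power = Φ(0.59) = 0.722.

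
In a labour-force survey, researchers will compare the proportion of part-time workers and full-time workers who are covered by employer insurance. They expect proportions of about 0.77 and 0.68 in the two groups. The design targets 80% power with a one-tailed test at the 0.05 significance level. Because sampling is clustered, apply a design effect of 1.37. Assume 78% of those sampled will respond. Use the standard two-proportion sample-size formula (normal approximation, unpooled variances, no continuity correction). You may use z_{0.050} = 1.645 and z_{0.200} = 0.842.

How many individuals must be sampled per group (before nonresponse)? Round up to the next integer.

n = (z_α + z_β)² · [p₁(1−p₁) + p₂(1−p₂)] / (p₁ − p₂)²
  = (1.645 + 0.842)² · (0.77·0.23 + 0.68·0.32) / (0.09)²
  = (2.487)² · (0.1771 + 0.2176) / 0.0081
  = 6.1852 · 0.3947 / 0.0081
  = 301.39
Design effect: 1.37 × 301.39 = 412.91.
Adjust for 78% response: 412.91 / 0.78 = 529.37.
Round up → n = 530 per group.

n = 530 per group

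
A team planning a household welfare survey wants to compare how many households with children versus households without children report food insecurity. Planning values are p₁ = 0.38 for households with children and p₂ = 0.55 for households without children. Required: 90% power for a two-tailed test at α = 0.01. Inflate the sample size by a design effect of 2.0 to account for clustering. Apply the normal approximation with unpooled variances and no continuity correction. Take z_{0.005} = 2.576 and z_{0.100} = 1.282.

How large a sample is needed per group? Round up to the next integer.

n = (z_{α/2} + z_β)² · [p₁(1−p₁) + p₂(1−p₂)] / (p₁ − p₂)²
  = (2.576 + 1.282)² · (0.38·0.62 + 0.55·0.45) / (-0.17)²
  = (3.858)² · (0.2356 + 0.2475) / 0.0289
  = 14.8842 · 0.4831 / 0.0289
  = 248.81
Design effect: 2.0 × 248.81 = 497.62.
Round up → n = 498 per group.

n = 498 per group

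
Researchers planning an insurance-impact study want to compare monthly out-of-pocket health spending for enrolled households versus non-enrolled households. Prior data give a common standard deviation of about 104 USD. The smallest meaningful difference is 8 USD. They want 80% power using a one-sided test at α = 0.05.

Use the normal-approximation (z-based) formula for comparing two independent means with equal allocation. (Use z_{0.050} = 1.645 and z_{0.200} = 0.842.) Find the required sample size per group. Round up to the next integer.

n = 2091 per group

n = (z_α + z_β)² · (σ₁² + σ₂²) / δ²
  = (1.645 + 0.842)² · (2·104² = 21632) / 8²
  = 6.1852 · 21632 / 64
  = 2090.59
Round up → n = 2091 per group.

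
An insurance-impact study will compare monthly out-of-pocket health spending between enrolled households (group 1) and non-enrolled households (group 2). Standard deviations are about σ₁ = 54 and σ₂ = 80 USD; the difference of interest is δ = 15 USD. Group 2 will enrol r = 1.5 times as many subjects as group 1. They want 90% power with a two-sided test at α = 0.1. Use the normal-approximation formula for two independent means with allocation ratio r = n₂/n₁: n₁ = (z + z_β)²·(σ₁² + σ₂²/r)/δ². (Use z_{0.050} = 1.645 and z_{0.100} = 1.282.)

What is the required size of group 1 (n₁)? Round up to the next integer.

n₁ = (z_{α/2} + z_β)² · (σ₁² + σ₂²/r) / δ²
   = (1.645 + 1.282)² · (54² + 80²/1.5) / 15²
   = 8.5673 · (2916 + 4266.7) / 225
   = 8.5673 · 7182.7 / 225
   = 273.49
Round up → n₁ = 274; n₂ = r·n₁ = 1.5 × 274 = 411.

n₁ = 274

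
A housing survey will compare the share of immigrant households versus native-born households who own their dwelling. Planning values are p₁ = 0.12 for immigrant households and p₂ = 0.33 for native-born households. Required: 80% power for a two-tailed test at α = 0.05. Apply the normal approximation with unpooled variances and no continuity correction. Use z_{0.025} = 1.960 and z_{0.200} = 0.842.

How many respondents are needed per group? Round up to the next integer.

n = (z_{α/2} + z_β)² · [p₁(1−p₁) + p₂(1−p₂)] / (p₁ − p₂)²
  = (1.960 + 0.842)² · (0.12·0.88 + 0.33·0.67) / (-0.21)²
  = (2.802)² · (0.1056 + 0.2211) / 0.0441
  = 7.8512 · 0.3267 / 0.0441
  = 58.16
Round up → n = 59 per group.

n = 59 per group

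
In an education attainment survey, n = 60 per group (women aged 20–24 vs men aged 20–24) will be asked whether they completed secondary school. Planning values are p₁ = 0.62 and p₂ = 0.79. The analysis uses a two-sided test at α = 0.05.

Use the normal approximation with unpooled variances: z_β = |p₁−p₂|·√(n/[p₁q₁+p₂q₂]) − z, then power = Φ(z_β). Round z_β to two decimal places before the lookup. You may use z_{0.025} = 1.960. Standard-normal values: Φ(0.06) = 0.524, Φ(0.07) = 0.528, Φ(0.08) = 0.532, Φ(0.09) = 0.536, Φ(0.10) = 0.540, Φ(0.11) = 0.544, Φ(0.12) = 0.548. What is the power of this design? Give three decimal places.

z_β = |p₁−p₂|·√(n/[p₁q₁+p₂q₂]) − z_{α/2}
    = 0.17 · √(60/0.4015) − 1.960
    = 0.17 · 12.2245 − 1.960
    = 2.0782 − 1.960 = 0.1182 → 0.12
Power = Φ(0.12) = 0.548.

Power ≈ 0.548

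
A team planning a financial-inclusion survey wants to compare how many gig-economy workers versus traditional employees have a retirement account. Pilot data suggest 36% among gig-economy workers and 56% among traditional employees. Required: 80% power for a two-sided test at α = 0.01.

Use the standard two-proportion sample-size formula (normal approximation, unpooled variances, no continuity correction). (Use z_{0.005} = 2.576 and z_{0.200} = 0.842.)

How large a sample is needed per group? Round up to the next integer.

n = 140 per group

n = (z_{α/2} + z_β)² · [p₁(1−p₁) + p₂(1−p₂)] / (p₁ − p₂)²
  = (2.576 + 0.842)² · (0.36·0.64 + 0.56·0.44) / (-0.20)²
  = (3.418)² · (0.2304 + 0.2464) / 0.0400
  = 11.6827 · 0.4768 / 0.0400
  = 139.26
Round up → n = 140 per group.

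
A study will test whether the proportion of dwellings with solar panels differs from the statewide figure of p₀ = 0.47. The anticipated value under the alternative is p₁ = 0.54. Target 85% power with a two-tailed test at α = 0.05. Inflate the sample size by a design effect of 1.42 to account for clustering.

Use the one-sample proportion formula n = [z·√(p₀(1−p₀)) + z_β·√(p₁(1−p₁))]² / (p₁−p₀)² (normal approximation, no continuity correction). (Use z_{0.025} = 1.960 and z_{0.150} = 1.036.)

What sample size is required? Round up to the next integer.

n = [z_{α/2}·√(p₀q₀) + z_β·√(p₁q₁)]² / (p₁ − p₀)²
  = [1.960·√(0.47·0.53) + 1.036·√(0.54·0.46)]² / (0.07)²
  = [1.960·0.4991 + 1.036·0.4984]² / 0.0049
  = [1.4946]² / 0.0049
  = 455.87
Design effect: 1.42 × 455.87 = 647.33.
Round up → n = 648.

n = 648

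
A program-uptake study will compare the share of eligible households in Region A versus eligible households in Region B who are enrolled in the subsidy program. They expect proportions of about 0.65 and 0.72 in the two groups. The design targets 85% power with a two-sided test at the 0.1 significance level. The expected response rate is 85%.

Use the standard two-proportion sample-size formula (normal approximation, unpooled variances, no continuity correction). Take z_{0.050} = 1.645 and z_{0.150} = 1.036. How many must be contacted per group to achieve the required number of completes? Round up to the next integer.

n = (z_{α/2} + z_β)² · [p₁(1−p₁) + p₂(1−p₂)] / (p₁ − p₂)²
  = (1.645 + 1.036)² · (0.65·0.35 + 0.72·0.28) / (-0.07)²
  = (2.681)² · (0.2275 + 0.2016) / 0.0049
  = 7.1878 · 0.4291 / 0.0049
  = 629.44
Adjust for 85% response: 629.44 / 0.85 = 740.52.
Round up → n = 741 per group.

n = 741 per group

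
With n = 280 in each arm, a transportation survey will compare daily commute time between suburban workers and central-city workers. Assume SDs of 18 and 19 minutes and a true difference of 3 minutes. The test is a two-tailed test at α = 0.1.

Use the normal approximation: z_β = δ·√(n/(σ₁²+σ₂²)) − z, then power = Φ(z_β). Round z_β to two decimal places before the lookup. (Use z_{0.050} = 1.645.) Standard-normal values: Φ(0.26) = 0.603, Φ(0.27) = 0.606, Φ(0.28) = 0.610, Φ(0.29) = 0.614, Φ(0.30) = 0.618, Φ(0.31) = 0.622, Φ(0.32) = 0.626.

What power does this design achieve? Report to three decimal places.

Power ≈ 0.606

z_β = δ·√(n/(σ₁²+σ₂²)) − z_{α/2}
    = 3 · √(280/685) − 1.645
    = 3 · 0.63934 − 1.645
    = 1.9180 − 1.645 = 0.2730 → 0.27
Power = Φ(0.27) = 0.606.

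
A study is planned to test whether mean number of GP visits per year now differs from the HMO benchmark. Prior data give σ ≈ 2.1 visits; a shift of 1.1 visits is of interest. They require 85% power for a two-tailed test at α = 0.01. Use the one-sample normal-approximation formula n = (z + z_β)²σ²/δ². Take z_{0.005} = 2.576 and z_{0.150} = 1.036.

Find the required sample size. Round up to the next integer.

n = 48

n = (z_{α/2} + z_β)² · σ² / δ²
  = (2.576 + 1.036)² · 2.1² / 1.1²
  = 13.0465 · 4.41 / 1.21
  = 47.55
Round up → n = 48.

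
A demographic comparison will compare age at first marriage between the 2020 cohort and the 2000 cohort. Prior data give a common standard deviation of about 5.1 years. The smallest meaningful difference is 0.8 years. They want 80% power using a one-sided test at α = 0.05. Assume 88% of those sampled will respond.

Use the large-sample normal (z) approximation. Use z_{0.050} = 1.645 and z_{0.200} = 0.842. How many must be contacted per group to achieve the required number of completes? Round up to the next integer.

n = 572 per group

n = (z_α + z_β)² · (σ₁² + σ₂²) / δ²
  = (1.645 + 0.842)² · (2·5.1² = 52.02) / 0.8²
  = 6.1852 · 52.02 / 0.64
  = 502.74
Adjust for 88% response: 502.74 / 0.88 = 571.29.
Round up → n = 572 per group.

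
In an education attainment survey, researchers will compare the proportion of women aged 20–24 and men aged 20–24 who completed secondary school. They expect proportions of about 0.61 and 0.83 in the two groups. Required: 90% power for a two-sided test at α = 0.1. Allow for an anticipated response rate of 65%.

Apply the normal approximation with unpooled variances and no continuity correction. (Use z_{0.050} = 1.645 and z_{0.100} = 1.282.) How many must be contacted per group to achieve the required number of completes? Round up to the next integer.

n = (z_{α/2} + z_β)² · [p₁(1−p₁) + p₂(1−p₂)] / (p₁ − p₂)²
  = (1.645 + 1.282)² · (0.61·0.39 + 0.83·0.17) / (-0.22)²
  = (2.927)² · (0.2379 + 0.1411) / 0.0484
  = 8.5673 · 0.3790 / 0.0484
  = 67.09
Adjust for 65% response: 67.09 / 0.65 = 103.21.
Round up → n = 104 per group.

n = 104 per group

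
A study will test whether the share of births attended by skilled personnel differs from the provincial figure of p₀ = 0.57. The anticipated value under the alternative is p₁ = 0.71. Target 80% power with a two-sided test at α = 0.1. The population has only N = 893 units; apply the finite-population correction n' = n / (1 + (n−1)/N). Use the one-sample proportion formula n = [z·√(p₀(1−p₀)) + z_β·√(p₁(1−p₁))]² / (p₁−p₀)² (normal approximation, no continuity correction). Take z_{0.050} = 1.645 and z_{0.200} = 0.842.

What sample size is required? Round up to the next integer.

n = 68

n = [z_{α/2}·√(p₀q₀) + z_β·√(p₁q₁)]² / (p₁ − p₀)²
  = [1.645·√(0.57·0.43) + 0.842·√(0.71·0.29)]² / (0.14)²
  = [1.645·0.4951 + 0.842·0.4538]² / 0.0196
  = [1.1965]² / 0.0196
  = 73.04
Finite-population correction (N = 893): 73.04 / (1 + (73.04 − 1)/893) = 67.59.
Round up → n = 68.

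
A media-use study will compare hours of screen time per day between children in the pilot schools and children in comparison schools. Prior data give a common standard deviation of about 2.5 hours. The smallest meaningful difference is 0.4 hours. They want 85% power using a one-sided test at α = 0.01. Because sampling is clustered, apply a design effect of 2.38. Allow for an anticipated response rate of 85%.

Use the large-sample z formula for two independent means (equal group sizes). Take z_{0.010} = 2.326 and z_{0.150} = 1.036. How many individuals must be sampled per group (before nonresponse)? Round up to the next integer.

n = 2473 per group

n = (z_α + z_β)² · (σ₁² + σ₂²) / δ²
  = (2.326 + 1.036)² · (2·2.5² = 12.5) / 0.4²
  = 11.3030 · 12.5 / 0.16
  = 883.05
Design effect: 2.38 × 883.05 = 2101.66.
Adjust for 85% response: 2101.66 / 0.85 = 2472.54.
Round up → n = 2473 per group.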